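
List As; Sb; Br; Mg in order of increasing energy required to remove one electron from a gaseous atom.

Mg, Sb, As, Br

Removing the outermost electron gets harder across a period and easier down a group.
These span different periods and groups, so the two trends combine.
Sb > Mg: period and group pull opposite ways; the across-period shift dominates (831 vs 738 kJ/mol).
As > Sb: they share group 15; the group trend gives As the larger value.
Br > As: both are in period 4; the period trend gives Br the larger value.
Approximate values (kJ/mol): Mg 738, As 947, Br 1140, Sb 831.
So from lowest to highest: Mg < Sb < As < Br.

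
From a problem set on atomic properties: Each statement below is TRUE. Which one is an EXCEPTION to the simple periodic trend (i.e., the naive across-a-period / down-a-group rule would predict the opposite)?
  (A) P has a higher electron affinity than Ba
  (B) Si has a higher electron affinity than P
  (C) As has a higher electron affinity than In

The general trend: electron affinity increases across a period and decreases down a group.
(A) P (period 3, group 15) vs Ba (period 6, group 2): the stated order agrees with the simple trend.
(B) Si (period 3, group 14) vs P (period 3, group 15): the stated order contradicts the simple trend.
(C) As (period 4, group 15) vs In (period 5, group 13): the stated order agrees with the simple trend.
The exception is (B): adding an electron to P's half-filled 3p³ is unfavourable, so Si (3p²) has the more exothermic EA.

(B)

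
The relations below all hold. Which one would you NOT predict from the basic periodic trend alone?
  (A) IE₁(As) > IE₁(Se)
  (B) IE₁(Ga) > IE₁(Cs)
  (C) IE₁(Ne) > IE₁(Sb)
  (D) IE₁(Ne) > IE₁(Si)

(A)

The general trend: IE₁ increases across a period and decreases down a group.
(A) As (period 4, group 15) vs Se (period 4, group 16): the stated order contradicts the simple trend.
(B) Ga (period 4, group 13) vs Cs (period 6, group 1): the stated order agrees with the simple trend.
(C) Ne (period 2, group 18) vs Sb (period 5, group 15): the stated order agrees with the simple trend.
(D) Ne (period 2, group 18) vs Si (period 3, group 14): the stated order agrees with the simple trend.
The exception is (A): Se (4p⁴) ionizes more easily than half-filled As (4p³).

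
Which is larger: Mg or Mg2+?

Mg

Forming Mg2+ removes 2 electrons from Mg. Fewer electrons for the same nuclear charge means less shielding and a higher Z_eff on the remaining electrons, and for main-group metals the entire outer shell is lost.
A cation is smaller than its parent atom: Mg2+ < Mg.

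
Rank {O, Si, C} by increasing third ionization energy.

Si, C, O

The third ionization energy removes an electron from the +2 ion. For each element: O²⁺ still has 4 valence electrons; Si²⁺ still has 2 valence electrons; C²⁺ still has 2 valence electrons.
All are still removing valence electrons, so compare the +2 ions as you would atoms: IE_3 generally rises across a period (higher Z_eff) and falls down a group (larger shell), subject to the usual subshell exceptions.
Valence configurations: O²⁺ [He]2s²2p², Si²⁺ [Ne]3s², C²⁺ [He]2s².
Tabulated IE_3 (kJ/mol): O 5300, Si 3232, C 4620.
Overall IE_3 order: Si < C < O.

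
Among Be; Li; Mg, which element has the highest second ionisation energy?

Li

After 1 electron has been removed, what remains? Be⁺ still has 1 valence electron; Li⁺ is the bare [He] core; Mg⁺ still has 1 valence electron.
Core electrons are held far more tightly than valence electrons, so Li tops the IE_2 order.
Valence configurations: Be⁺ [He]2s¹, Mg⁺ [Ne]3s¹.
Approximate IE_2 values (kJ/mol): Be 1757, Li 7298, Mg 1451.
Putting it together, IE_2: Mg < Be < Li.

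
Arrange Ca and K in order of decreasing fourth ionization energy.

Consider each +3 ion: Ca³⁺ is already 1 electron into the core; K³⁺ is already 2 electrons into the core.
All of these are removing an electron from a noble-gas core or deeper; the smaller core (lower principal quantum number) is held far more tightly, and within a period the higher nuclear charge binds the same core more tightly.
Approximate IE_4 values (kJ/mol): Ca 6491, K 5877.
Overall IE_4 order: K < Ca.

Ca > K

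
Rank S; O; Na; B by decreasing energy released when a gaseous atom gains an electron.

S > O > Na > B

B is in period 2, group 13; O is in period 2, group 16; Na is in period 3, group 1; S is in period 3, group 16.
Atoms with high Z_eff and room in the valence shell (especially the halogens) have the most exothermic electron affinities.
Neither a single period nor a single group — weigh both effects.
Na > B: this pair runs against the simple trend — see the exception note.
O > Na: both effects reinforce here, so O is clearly the higher of the two.
S > O: this pair runs against the simple trend — see the exception note.
Note the exception: Na has a higher electron affinity than B, contrary to the simple trend — B's ns²np¹ configuration gives only a small electron affinity — the sparsely filled np subshell binds an added electron weakly.
Note the exception: S has a higher electron affinity than O, contrary to the simple trend — the compact 2p subshell of O repels the added electron more than S's larger 3p does.
Approximate values (kJ/mol): B 27, O 141, Na 53, S 200.
So from highest to lowest: S > O > Na > B.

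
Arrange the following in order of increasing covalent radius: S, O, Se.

O is in period 2, group 16; S is in period 3, group 16; Se is in period 4, group 16.
Atomic radius shrinks across a period as nuclear charge pulls the same shell inward, and grows down a group as new shells are added.
All are in group 16, so atomic radius increases down the group.
So from smallest to largest: O < S < Se.

O < S < Se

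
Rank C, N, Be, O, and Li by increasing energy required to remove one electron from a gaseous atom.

Li is in period 2, group 1; Be is in period 2, group 2; C is in period 2, group 14; N is in period 2, group 15; O is in period 2, group 16.
Removing the outermost electron gets harder across a period and easier down a group.
All lie in period 2; the across-period trend (first ionization energy increases left to right) applies, with the exception below.
Note the exception: N has a higher first ionization energy than O, contrary to the simple trend — pairing an electron in O's 2p⁴ costs repulsion energy, so O ionizes more easily than half-filled N (2p³).
Tabulated first ionization energy (kJ/mol): Li 520, Be 900, C 1086, N 1402, O 1314.
So from lowest to highest: Li < Be < C < O < N.

Li < Be < C < O < N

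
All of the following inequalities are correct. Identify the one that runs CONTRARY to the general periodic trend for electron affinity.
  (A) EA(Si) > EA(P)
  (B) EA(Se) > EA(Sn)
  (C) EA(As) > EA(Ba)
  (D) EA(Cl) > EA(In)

The general trend: electron affinity increases across a period and decreases down a group.
(A) Si (period 3, group 14) vs P (period 3, group 15): the stated order contradicts the simple trend.
(B) Se (period 4, group 16) vs Sn (period 5, group 14): the stated order agrees with the simple trend.
(C) As (period 4, group 15) vs Ba (period 6, group 2): the stated order agrees with the simple trend.
(D) Cl (period 3, group 17) vs In (period 5, group 13): the stated order agrees with the simple trend.
The exception is (A): adding an electron to P's half-filled 3p³ is unfavourable, so Si (3p²) has the more exothermic EA.

(A)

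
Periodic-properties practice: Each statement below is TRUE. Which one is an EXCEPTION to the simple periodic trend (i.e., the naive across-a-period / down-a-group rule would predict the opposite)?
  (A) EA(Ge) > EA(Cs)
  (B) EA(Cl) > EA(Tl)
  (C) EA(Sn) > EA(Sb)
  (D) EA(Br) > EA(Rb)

(C)

The general trend: electron affinity increases across a period and decreases down a group.
(A) Ge (period 4, group 14) vs Cs (period 6, group 1): the stated order agrees with the simple trend.
(B) Cl (period 3, group 17) vs Tl (period 6, group 13): the stated order agrees with the simple trend.
(C) Sn (period 5, group 14) vs Sb (period 5, group 15): the stated order contradicts the simple trend.
(D) Br (period 4, group 17) vs Rb (period 5, group 1): the stated order agrees with the simple trend.
The exception is (C): adding an electron to Sb's half-filled 5p³ is unfavourable, so Sn has the more exothermic EA.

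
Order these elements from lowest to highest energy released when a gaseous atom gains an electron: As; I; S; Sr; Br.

Sr < As < S < I < Br

Atoms with high Z_eff and room in the valence shell (especially the halogens) have the most exothermic electron affinities.
Neither a single period nor a single group — weigh both effects.
As > Sr: relative to Sr, both the across-period and down-group shifts push As's electron affinity up.
S > As: both effects reinforce here, so S is clearly the higher of the two.
I > S: period and group pull opposite ways; the across-period shift dominates (295 vs 200 kJ/mol).
Br > I: Br sits above I in group 17, so the down-group effect alone puts Br higher.
Tabulated electron affinity (kJ/mol): S 200, As 78, Br 325, Sr 5, I 295.
So from lowest to highest: Sr < As < S < I < Br.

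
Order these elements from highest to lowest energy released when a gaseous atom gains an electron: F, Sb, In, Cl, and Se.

Cl > F > Se > Sb > In

Adding an electron releases more energy for atoms nearer the top right (short of the noble gases).
These span different periods and groups, so the two trends combine.
Sb > In: Sb lies to the right of In in period 5, so the across-period effect alone puts Sb higher.
Se > Sb: both effects reinforce here, so Se is clearly the higher of the two.
F > Se: both effects reinforce here, so F is clearly the higher of the two.
Cl > F: this pair runs against the simple trend — see the exception note.
Note the exception: Cl has a higher electron affinity than F, contrary to the simple trend — F's small 2p subshell makes the incoming electron feel strong e⁻–e⁻ repulsion, so Cl actually releases more energy on gaining an electron.
For reference (kJ/mol): F 328, Cl 349, Se 195, In 29, Sb 103.
So from highest to lowest: Cl > F > Se > Sb > In.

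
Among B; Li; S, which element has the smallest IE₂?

After 1 electron has been removed, what remains? B⁺ still has 2 valence electrons; Li⁺ is the bare [He] core; S⁺ still has 5 valence electrons.
Breaking into a closed-shell core is much more expensive than removing a leftover valence electron — Li has the largest IE_2 here.
Valence configurations: B⁺ [He]2s², S⁺ [Ne]3s²3p³.
The numbers (kJ/mol): B 2427, Li 7298, S 2252.
Putting it together, IE_2: S < B < Li.

S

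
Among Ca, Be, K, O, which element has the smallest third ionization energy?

K

The third ionization energy removes an electron from the +2 ion. For each element: Ca²⁺ is the bare [Ar] core; Be²⁺ is the bare [He] core; K²⁺ is already 1 electron into the core; O²⁺ still has 4 valence electrons.
Usually core removal costs more than valence removal, but here the competition is close: a tightly held n=2 valence electron can cost more to remove than an n=3 core electron, so the actual values have to decide it.
Approximate IE_3 values (kJ/mol): Ca 4912, Be 14849, K 4420, O 5300.
Putting it together, IE_3: K < Ca < O < Be.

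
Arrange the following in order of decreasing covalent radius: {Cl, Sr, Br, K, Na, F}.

K > Sr > Na > Br > Cl > F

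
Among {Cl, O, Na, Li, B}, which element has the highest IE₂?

Consider each +1 ion: Cl⁺ still has 6 valence electrons; O⁺ still has 5 valence electrons; Na⁺ is the bare [Ne] core; Li⁺ is the bare [He] core; B⁺ still has 2 valence electrons.
Core electrons are held far more tightly than valence electrons, so Na and Li top the IE_2 order.
Valence configurations: Cl⁺ [Ne]3s²3p⁴, O⁺ [He]2s²2p³, B⁺ [He]2s².
The numbers (kJ/mol): Cl 2298, O 3388, Na 4562, Li 7298, B 2427.
Hence IE_2: Cl < B < O < Na < Li.

Li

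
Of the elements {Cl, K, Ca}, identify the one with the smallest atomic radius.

Cl is in period 3, group 17; K is in period 4, group 1; Ca is in period 4, group 2.
Radius decreases left→right (rising Z_eff, same n) and increases top→bottom (higher n).
These span different periods and groups, so the two trends combine.
Ca > Cl: relative to Cl, both the across-period and down-group shifts push Ca's atomic radius up.
K > Ca: K lies to the left of Ca in period 4, so the across-period effect alone puts K larger.
Tabulated atomic radius (pm): Cl 99, K 196, Ca 171.
The smallest atomic radius among these belongs to Cl.

Cl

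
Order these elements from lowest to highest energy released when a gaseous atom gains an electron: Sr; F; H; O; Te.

H is in period 1, group 1; O is in period 2, group 16; F is in period 2, group 17; Sr is in period 5, group 2; Te is in period 5, group 16.
Adding an electron releases more energy for atoms nearer the top right (short of the noble gases).
Neither a single period nor a single group — weigh both effects.
H > Sr: period and group pull opposite ways; the down-group shift dominates (73 vs 5 kJ/mol).
O > H: the two effects oppose for this pair; the across-period effect wins (141 vs 73 kJ/mol).
Te > O: this pair runs against the simple trend — see the exception note.
F > Te: both effects reinforce here, so F is clearly the higher of the two.
Note the exception: Te has a higher electron affinity than O, contrary to the simple trend — O's compact 2p subshell gives strong electron–electron repulsion on the added electron.
For reference (kJ/mol): H 73, O 141, F 328, Sr 5, Te 190.
So from lowest to highest: Sr < H < O < Te < F.

Sr < H < O < Te < F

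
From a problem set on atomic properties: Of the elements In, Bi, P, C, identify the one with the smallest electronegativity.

In

C is in period 2, group 14; P is in period 3, group 15; In is in period 5, group 13; Bi is in period 6, group 15.
Smaller atoms with higher effective nuclear charge are more electronegative.
Neither a single period nor a single group — weigh both effects.
Bi > In: period and group pull opposite ways; the across-period shift dominates (2.02 vs 1.78).
P > Bi: P sits above Bi in group 15, so the down-group effect alone puts P higher.
C > P: period and group pull opposite ways; the down-group shift dominates (2.55 vs 2.19).
For reference (Pauling): C 2.55, P 2.19, In 1.78, Bi 2.02.
The smallest electronegativity among these belongs to In.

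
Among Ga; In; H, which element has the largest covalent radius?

H is in period 1, group 1; Ga is in period 4, group 13; In is in period 5, group 13.
Radius decreases left→right (rising Z_eff, same n) and increases top→bottom (higher n).
These span different periods and groups, so the two trends combine.
Ga > H: the two effects oppose for this pair; the down-group effect wins (124 vs 32 pm).
In > Ga: In sits below Ga in group 13, so the down-group effect alone puts In larger.
Tabulated atomic radius (pm): H 32, Ga 124, In 142.
The largest covalent radius among these belongs to In.

In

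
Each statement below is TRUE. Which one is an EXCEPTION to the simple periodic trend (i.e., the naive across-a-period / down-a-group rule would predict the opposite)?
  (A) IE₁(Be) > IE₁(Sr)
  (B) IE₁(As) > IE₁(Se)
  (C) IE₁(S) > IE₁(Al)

The general trend: first ionisation energy increases across a period and decreases down a group.
(A) Be (period 2, group 2) vs Sr (period 5, group 2): the stated order agrees with the simple trend.
(B) As (period 4, group 15) vs Se (period 4, group 16): the stated order contradicts the simple trend.
(C) S (period 3, group 16) vs Al (period 3, group 13): the stated order agrees with the simple trend.
The exception is (B): Se (4p⁴) ionizes more easily than half-filled As (4p³).

(B)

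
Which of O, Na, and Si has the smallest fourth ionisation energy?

Si

Consider each +3 ion: O³⁺ still has 3 valence electrons; Na³⁺ is already 2 electrons into the core; Si³⁺ still has 1 valence electron.
Breaking into a closed-shell core is much more expensive than removing a leftover valence electron — Na has the largest IE_4 here.
Valence configurations: O³⁺ [He]2s²2p¹, Si³⁺ [Ne]3s¹.
Approximate IE_4 values (kJ/mol): O 7469, Na 9543, Si 4356.
So the fourth ionization energies run Si < O < Na.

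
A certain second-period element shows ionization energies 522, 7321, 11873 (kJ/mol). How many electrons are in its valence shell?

1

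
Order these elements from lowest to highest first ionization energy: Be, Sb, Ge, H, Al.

H is in period 1, group 1; Be is in period 2, group 2; Al is in period 3, group 13; Ge is in period 4, group 14; Sb is in period 5, group 15.
Removing the outermost electron gets harder across a period and easier down a group.
A diagonal step moves right (one effect) and down (the opposite effect) at once.
Ge > Al: period and group pull opposite ways; the across-period shift dominates (762 vs 578 kJ/mol).
Sb > Ge: period and group pull opposite ways; the across-period shift dominates (831 vs 762 kJ/mol).
Be > Sb: period and group pull opposite ways; the down-group shift dominates (900 vs 831 kJ/mol).
H > Be: the two effects oppose for this pair; the down-group effect wins (1312 vs 900 kJ/mol).
Approximate values (kJ/mol): H 1312, Be 900, Al 578, Ge 762, Sb 831.
So from lowest to highest: Al < Ge < Sb < Be < H.

Al < Ge < Sb < Be < H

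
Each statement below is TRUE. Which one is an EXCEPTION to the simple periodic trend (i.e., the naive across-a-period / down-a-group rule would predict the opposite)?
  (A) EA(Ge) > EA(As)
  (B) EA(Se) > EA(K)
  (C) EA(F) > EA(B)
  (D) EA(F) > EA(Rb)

(A)

The general trend: electron affinity increases across a period and decreases down a group.
(A) Ge (period 4, group 14) vs As (period 4, group 15): the stated order contradicts the simple trend.
(B) Se (period 4, group 16) vs K (period 4, group 1): the stated order agrees with the simple trend.
(C) F (period 2, group 17) vs B (period 2, group 13): the stated order agrees with the simple trend.
(D) F (period 2, group 17) vs Rb (period 5, group 1): the stated order agrees with the simple trend.
The exception is (A): adding an electron to As's half-filled 4p³ is unfavourable, so Ge (4p²) has the more exothermic EA.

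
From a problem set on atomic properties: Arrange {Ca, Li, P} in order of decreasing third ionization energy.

Li > Ca > P

The third ionization energy removes an electron from the +2 ion. For each element: Ca²⁺ is the bare [Ar] core; Li²⁺ is already 1 electron into the core; P²⁺ still has 3 valence electrons.
Pulling an electron out of a noble-gas core costs far more than removing a remaining valence electron, so Ca and Li sit at the high end of IE_3.
Approximate IE_3 values (kJ/mol): Ca 4912, Li 11815, P 2914.
So the third ionization energies run P < Ca < Li.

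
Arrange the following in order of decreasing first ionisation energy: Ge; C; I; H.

H is in period 1, group 1; C is in period 2, group 14; Ge is in period 4, group 14; I is in period 5, group 17.
Across a period the outer electron is held more tightly (higher IE₁); down a group it sits in a higher shell, more shielded, and comes off more easily.
These span different periods and groups, so the two trends combine.
I > Ge: period and group pull opposite ways; the across-period shift dominates (1008 vs 762 kJ/mol).
C > I: the two effects oppose for this pair; the down-group effect wins (1086 vs 1008 kJ/mol).
H > C: the two effects oppose for this pair; the down-group effect wins (1312 vs 1086 kJ/mol).
Tabulated first ionization energy (kJ/mol): H 1312, C 1086, Ge 762, I 1008.
So from highest to lowest: H > C > I > Ge.

H > C > I > Ge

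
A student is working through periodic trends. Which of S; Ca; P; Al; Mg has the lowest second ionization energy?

Ca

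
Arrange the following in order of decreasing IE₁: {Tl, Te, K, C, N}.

N, C, Te, Tl, K

C is in period 2, group 14; N is in period 2, group 15; K is in period 4, group 1; Te is in period 5, group 16; Tl is in period 6, group 13.
Across a period the outer electron is held more tightly (higher IE₁); down a group it sits in a higher shell, more shielded, and comes off more easily.
Here both period and group differ, so the two effects have to be weighed against each other.
Tl > K: period and group pull opposite ways; the across-period shift dominates (589 vs 419 kJ/mol).
Te > Tl: relative to Tl, both the across-period and down-group shifts push Te's first ionization energy up.
C > Te: period and group pull opposite ways; the down-group shift dominates (1086 vs 869 kJ/mol).
N > C: N lies to the right of C in period 2, so the across-period effect alone puts N higher.
Tabulated first ionization energy (kJ/mol): C 1086, N 1402, K 419, Te 869, Tl 589.
So from highest to lowest: N > C > Te > Tl > K.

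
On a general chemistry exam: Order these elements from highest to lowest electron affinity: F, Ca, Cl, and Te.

F is in period 2, group 17; Cl is in period 3, group 17; Ca is in period 4, group 2; Te is in period 5, group 16.
EA tends to increase across a period and decrease down a group, though the pattern is less regular than for IE or radius.
These span different periods and groups, so the two trends combine.
Te > Ca: the two effects oppose for this pair; the across-period effect wins (190 vs 2 kJ/mol).
F > Te: both effects reinforce here, so F is clearly the higher of the two.
Cl > F: this pair runs against the simple trend — see the exception note.
Note the exception: Cl has a higher electron affinity than F, contrary to the simple trend — F's small 2p subshell makes the incoming electron feel strong e⁻–e⁻ repulsion, so Cl actually releases more energy on gaining an electron.
For reference (kJ/mol): F 328, Cl 349, Ca 2, Te 190.
So from highest to lowest: Cl > F > Te > Ca.

Cl > F > Te > Ca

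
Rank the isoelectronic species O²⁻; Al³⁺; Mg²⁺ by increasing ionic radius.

Al³⁺ < Mg²⁺ < O²⁻

All of these have 10 electrons, so size is governed by nuclear charge alone: the more protons, the stronger the pull on the same electron cloud, and the smaller the ion.
Nuclear charges: Al³⁺ (Z=13), Mg²⁺ (Z=12), O²⁻ (Z=8).
Smallest to largest: Al³⁺ < Mg²⁺ < O²⁻.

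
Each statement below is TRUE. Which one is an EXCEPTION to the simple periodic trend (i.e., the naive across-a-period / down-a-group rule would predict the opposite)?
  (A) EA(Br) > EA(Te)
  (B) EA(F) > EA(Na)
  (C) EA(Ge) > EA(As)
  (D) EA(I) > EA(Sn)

The general trend: electron affinity increases across a period and decreases down a group.
(A) Br (period 4, group 17) vs Te (period 5, group 16): the stated order agrees with the simple trend.
(B) F (period 2, group 17) vs Na (period 3, group 1): the stated order agrees with the simple trend.
(C) Ge (period 4, group 14) vs As (period 4, group 15): the stated order contradicts the simple trend.
(D) I (period 5, group 17) vs Sn (period 5, group 14): the stated order agrees with the simple trend.
The exception is (C): adding an electron to As's half-filled 4p³ is unfavourable, so Ge (4p²) has the more exothermic EA.

(C)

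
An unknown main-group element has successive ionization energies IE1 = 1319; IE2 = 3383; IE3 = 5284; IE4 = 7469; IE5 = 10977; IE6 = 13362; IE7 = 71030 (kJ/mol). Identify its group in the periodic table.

Group 16

Look for the largest jump between consecutive ionization energies: IE7/IE6 ≈ 5.3, far larger than any earlier ratio.
That jump marks the point where a core electron is being removed. So the atom has 6 valence electrons.
A main-group element with 6 valence electrons is in group 16.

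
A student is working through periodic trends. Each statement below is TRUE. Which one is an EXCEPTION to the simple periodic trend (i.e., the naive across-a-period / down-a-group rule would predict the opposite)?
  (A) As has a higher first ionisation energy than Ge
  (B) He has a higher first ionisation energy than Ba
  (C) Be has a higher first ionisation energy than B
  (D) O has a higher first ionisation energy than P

(C)

The general trend: first ionisation energy increases across a period and decreases down a group.
(A) As (period 4, group 15) vs Ge (period 4, group 14): the stated order agrees with the simple trend.
(B) He (period 1, group 18) vs Ba (period 6, group 2): the stated order agrees with the simple trend.
(C) Be (period 2, group 2) vs B (period 2, group 13): the stated order contradicts the simple trend.
(D) O (period 2, group 16) vs P (period 3, group 15): the stated order agrees with the simple trend.
The exception is (C): removing B's lone 2p electron is easier than breaking Be's filled 2s².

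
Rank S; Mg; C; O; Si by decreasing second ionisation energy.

Consider each +1 ion: S⁺ still has 5 valence electrons; Mg⁺ still has 1 valence electron; C⁺ still has 3 valence electrons; O⁺ still has 5 valence electrons; Si⁺ still has 3 valence electrons.
All are still removing valence electrons, so compare the +1 ions as you would atoms: IE_2 generally rises across a period (higher Z_eff) and falls down a group (larger shell), subject to the usual subshell exceptions.
Valence configurations: S⁺ [Ne]3s²3p³, Mg⁺ [Ne]3s¹, C⁺ [He]2s²2p¹, O⁺ [He]2s²2p³, Si⁺ [Ne]3s²3p¹.
Tabulated IE_2 (kJ/mol): S 2252, Mg 1451, C 2353, O 3388, Si 1577.
Hence IE_2: Mg < Si < S < C < O.

O > C > S > Si > Mg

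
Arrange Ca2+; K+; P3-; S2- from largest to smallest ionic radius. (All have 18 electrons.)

P3- > S2- > K+ > Ca2+

All of these have 18 electrons, so size is governed by nuclear charge alone: the more protons, the stronger the pull on the same electron cloud, and the smaller the ion.
Nuclear charges: Ca2+ (Z=20), K+ (Z=19), S2- (Z=16), P3- (Z=15).
Largest to smallest: P3- > S2- > K+ > Ca2+.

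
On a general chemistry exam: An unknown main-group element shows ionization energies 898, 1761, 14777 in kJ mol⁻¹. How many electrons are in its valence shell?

Look for the largest jump between consecutive ionization energies: IE3/IE2 ≈ 8.4, far larger than any earlier ratio.
That jump marks the point where a core electron is being removed. So the atom has 2 valence electrons.

2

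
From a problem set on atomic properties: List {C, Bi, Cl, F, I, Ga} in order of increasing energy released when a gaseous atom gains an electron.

Ga < Bi < C < I < F < Cl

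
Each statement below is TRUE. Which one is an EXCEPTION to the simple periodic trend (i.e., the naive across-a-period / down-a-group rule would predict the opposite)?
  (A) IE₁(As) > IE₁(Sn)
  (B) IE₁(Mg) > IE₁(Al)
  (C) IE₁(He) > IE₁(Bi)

(B)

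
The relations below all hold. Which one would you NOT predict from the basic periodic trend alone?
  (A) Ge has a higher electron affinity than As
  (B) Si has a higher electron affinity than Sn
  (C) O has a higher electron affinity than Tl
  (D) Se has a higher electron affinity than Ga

The general trend: electron affinity increases across a period and decreases down a group.
(A) Ge (period 4, group 14) vs As (period 4, group 15): the stated order contradicts the simple trend.
(B) Si (period 3, group 14) vs Sn (period 5, group 14): the stated order agrees with the simple trend.
(C) O (period 2, group 16) vs Tl (period 6, group 13): the stated order agrees with the simple trend.
(D) Se (period 4, group 16) vs Ga (period 4, group 13): the stated order agrees with the simple trend.
The exception is (A): adding an electron to As's half-filled 4p³ is unfavourable, so Ge (4p²) has the more exothermic EA.

(A)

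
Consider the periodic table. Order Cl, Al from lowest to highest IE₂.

The second ionization energy removes an electron from the +1 ion. For each element: Cl⁺ still has 6 valence electrons; Al⁺ still has 2 valence electrons.
All are still removing valence electrons, so compare the +1 ions as you would atoms: IE_2 generally rises across a period (higher Z_eff) and falls down a group (larger shell), subject to the usual subshell exceptions.
Valence configurations: Cl⁺ [Ne]3s²3p⁴, Al⁺ [Ne]3s².
Tabulated IE_2 (kJ/mol): Cl 2298, Al 1817.
Hence IE_2: Al < Cl.

Al < Cl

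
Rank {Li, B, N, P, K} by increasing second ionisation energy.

After 1 electron has been removed, what remains? Li⁺ is the bare [He] core; B⁺ still has 2 valence electrons; N⁺ still has 4 valence electrons; P⁺ still has 4 valence electrons; K⁺ is the bare [Ar] core.
Core electrons are held far more tightly than valence electrons, so K and Li top the IE_2 order.
Valence configurations: B⁺ [He]2s², N⁺ [He]2s²2p², P⁺ [Ne]3s²3p².
Tabulated IE_2 (kJ/mol): Li 7298, B 2427, N 2856, P 1907, K 3052.
So the second ionization energies run P < B < N < K < Li.

P < B < N < K < Li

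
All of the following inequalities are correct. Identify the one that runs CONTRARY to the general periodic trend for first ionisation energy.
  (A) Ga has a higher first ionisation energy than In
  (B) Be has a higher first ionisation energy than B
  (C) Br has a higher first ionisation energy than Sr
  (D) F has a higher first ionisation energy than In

(B)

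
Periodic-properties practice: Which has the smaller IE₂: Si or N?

IE_2 is the cost of taking one more electron from the +1 cation: Si⁺ still has 3 valence electrons; N⁺ still has 4 valence electrons.
All are still removing valence electrons, so compare the +1 ions as you would atoms: IE_2 generally rises across a period (higher Z_eff) and falls down a group (larger shell), subject to the usual subshell exceptions.
Valence configurations: Si⁺ [Ne]3s²3p¹, N⁺ [He]2s²2p².
Tabulated IE_2 (kJ/mol): Si 1577, N 2856.
So the second ionization energies run Si < N.

Si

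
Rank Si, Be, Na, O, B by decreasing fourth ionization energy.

B, Be, Na, O, Si

Consider each +3 ion: Si³⁺ still has 1 valence electron; Be³⁺ is already 1 electron into the core; Na³⁺ is already 2 electrons into the core; O³⁺ still has 3 valence electrons; B³⁺ is the bare [He] core.
Breaking into a closed-shell core is much more expensive than removing a leftover valence electron — Na, Be and B have the largest IE_4 here.
Valence configurations: Si³⁺ [Ne]3s¹, O³⁺ [He]2s²2p¹.
Tabulated IE_4 (kJ/mol): Si 4356, Be 21007, Na 9543, O 7469, B 25026.
Hence IE_4: Si < O < Na < Be < B.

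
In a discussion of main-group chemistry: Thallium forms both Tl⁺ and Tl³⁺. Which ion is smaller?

Tl³⁺

Both ions have Z = 81 protons, but Tl³⁺ has lost more electrons, so its remaining electrons feel a larger effective nuclear charge per electron and are pulled in more tightly.
Higher positive charge → smaller ion, so Tl⁺ > Tl³⁺.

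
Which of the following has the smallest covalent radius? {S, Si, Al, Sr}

Al is in period 3, group 13; Si is in period 3, group 14; S is in period 3, group 16; Sr is in period 5, group 2.
Across a period the added protons contract the valence shell; down a group each new principal shell makes the atom larger.
Here both period and group differ, so the two effects have to be weighed against each other.
Si > S: Si lies to the left of S in period 3, so the across-period effect alone puts Si larger.
Al > Si: both are in period 3; the period trend gives Al the larger value.
Sr > Al: relative to Al, both the across-period and down-group shifts push Sr's atomic radius up.
Tabulated atomic radius (pm): Al 126, Si 116, S 103, Sr 185.
The smallest covalent radius among these belongs to S.

S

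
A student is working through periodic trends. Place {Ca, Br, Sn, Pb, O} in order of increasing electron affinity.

Ca < Pb < Sn < O < Br

O is in period 2, group 16; Ca is in period 4, group 2; Br is in period 4, group 17; Sn is in period 5, group 14; Pb is in period 6, group 14.
Atoms with high Z_eff and room in the valence shell (especially the halogens) have the most exothermic electron affinities.
These span different periods and groups, so the two trends combine.
Pb > Ca: the two effects oppose for this pair; the across-period effect wins (35 vs 2 kJ/mol).
Sn > Pb: Sn sits above Pb in group 14, so the down-group effect alone puts Sn higher.
O > Sn: both effects reinforce here, so O is clearly the higher of the two.
Br > O: the two effects oppose for this pair; the across-period effect wins (325 vs 141 kJ/mol).
Approximate values (kJ/mol): O 141, Ca 2, Br 325, Sn 107, Pb 35.
So from lowest to highest: Ca < Pb < Sn < O < Br.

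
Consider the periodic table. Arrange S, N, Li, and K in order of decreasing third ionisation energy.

IE_3 is the cost of taking one more electron from the +2 cation: S²⁺ still has 4 valence electrons; N²⁺ still has 3 valence electrons; Li²⁺ is already 1 electron into the core; K²⁺ is already 1 electron into the core.
Usually core removal costs more than valence removal, but here the competition is close: a tightly held n=2 valence electron can cost more to remove than an n=3 core electron, so the actual values have to decide it.
Valence configurations: S²⁺ [Ne]3s²3p², N²⁺ [He]2s²2p¹.
The numbers (kJ/mol): S 3357, N 4578, Li 11815, K 4420.
Hence IE_3: S < K < N < Li.

Li > N > K > S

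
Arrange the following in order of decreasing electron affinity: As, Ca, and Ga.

Electron affinity generally becomes more exothermic across a period toward the halogens and less exothermic down a group.
All lie in period 4, so electron affinity increases left to right.
So from highest to lowest: As > Ga > Ca.

As, Ga, Ca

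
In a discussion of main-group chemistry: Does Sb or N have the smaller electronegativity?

N is in period 2, group 15; Sb is in period 5, group 15.
Atoms toward the upper right of the periodic table pull bonding electrons most strongly.
All are in group 15, so electronegativity increases up the group.
So Sb has the smaller electronegativity (Sb < N).

Sb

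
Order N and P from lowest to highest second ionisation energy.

P < N

The second ionization energy removes an electron from the +1 ion. For each element: N⁺ still has 4 valence electrons; P⁺ still has 4 valence electrons.
All are still removing valence electrons, so compare the +1 ions as you would atoms: IE_2 generally rises across a period (higher Z_eff) and falls down a group (larger shell), subject to the usual subshell exceptions.
Valence configurations: N⁺ [He]2s²2p², P⁺ [Ne]3s²3p².
Tabulated IE_2 (kJ/mol): N 2856, P 1907.
Hence IE_2: P < N.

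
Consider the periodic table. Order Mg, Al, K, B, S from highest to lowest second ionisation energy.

The second ionization energy removes an electron from the +1 ion. For each element: Mg⁺ still has 1 valence electron; Al⁺ still has 2 valence electrons; K⁺ is the bare [Ar] core; B⁺ still has 2 valence electrons; S⁺ still has 5 valence electrons.
Core electrons are held far more tightly than valence electrons, so K tops the IE_2 order.
Valence configurations: Mg⁺ [Ne]3s¹, Al⁺ [Ne]3s², B⁺ [He]2s², S⁺ [Ne]3s²3p³.
Approximate IE_2 values (kJ/mol): Mg 1451, Al 1817, K 3052, B 2427, S 2252.
Hence IE_2: Mg < Al < S < B < K.

K, B, S, Al, Mg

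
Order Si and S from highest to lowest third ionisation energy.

IE_3 is the cost of taking one more electron from the +2 cation: Si²⁺ still has 2 valence electrons; S²⁺ still has 4 valence electrons.
All are still removing valence electrons, so compare the +2 ions as you would atoms: IE_3 generally rises across a period (higher Z_eff) and falls down a group (larger shell), subject to the usual subshell exceptions.
Valence configurations: Si²⁺ [Ne]3s², S²⁺ [Ne]3s²3p².
The numbers (kJ/mol): Si 3232, S 3357.
Overall IE_3 order: Si < S.

S > Si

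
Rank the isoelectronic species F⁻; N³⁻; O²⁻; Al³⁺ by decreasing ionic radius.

All of these have 10 electrons, so size is governed by nuclear charge alone: the more protons, the stronger the pull on the same electron cloud, and the smaller the ion.
Nuclear charges: Al³⁺ (Z=13), F⁻ (Z=9), O²⁻ (Z=8), N³⁻ (Z=7).
Largest to smallest: N³⁻ > O²⁻ > F⁻ > Al³⁺.

N³⁻ > O²⁻ > F⁻ > Al³⁺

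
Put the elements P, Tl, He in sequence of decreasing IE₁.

He, P, Tl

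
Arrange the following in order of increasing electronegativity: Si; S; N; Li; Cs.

Li is in period 2, group 1; N is in period 2, group 15; Si is in period 3, group 14; S is in period 3, group 16; Cs is in period 6, group 1.
Electronegativity increases across a period and decreases down a group, tracking effective nuclear charge and atomic size.
Neither a single period nor a single group — weigh both effects.
Li > Cs: Li sits above Cs in group 1, so the down-group effect alone puts Li higher.
Si > Li: the two effects oppose for this pair; the across-period effect wins (1.90 vs 0.98).
S > Si: S lies to the right of Si in period 3, so the across-period effect alone puts S higher.
N > S: period and group pull opposite ways; the down-group shift dominates (3.04 vs 2.58).
Approximate values (Pauling): Li 0.98, N 3.04, Si 1.90, S 2.58, Cs 0.79.
So from lowest to highest: Cs < Li < Si < S < N.

Cs < Li < Si < S < N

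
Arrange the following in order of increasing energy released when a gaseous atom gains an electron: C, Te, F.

C is in period 2, group 14; F is in period 2, group 17; Te is in period 5, group 16.
Electron affinity generally becomes more exothermic across a period toward the halogens and less exothermic down a group.
Neither a single period nor a single group — weigh both effects.
Te > C: the two effects oppose for this pair; the across-period effect wins (190 vs 122 kJ/mol).
F > Te: relative to Te, both the across-period and down-group shifts push F's electron affinity up.
For reference (kJ/mol): C 122, F 328, Te 190.
So from lowest to highest: C < Te < F.

C < Te < F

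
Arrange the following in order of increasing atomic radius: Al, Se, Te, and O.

O, Se, Al, Te

O is in period 2, group 16; Al is in period 3, group 13; Se is in period 4, group 16; Te is in period 5, group 16.
Moving right in a period, electrons are added to the same shell under a stronger nuclear pull, so atoms get smaller; moving down, a new shell is opened and atoms get larger.
Neither a single period nor a single group — weigh both effects.
Se > O: they share group 16; the group trend gives Se the larger value.
Al > Se: period and group pull opposite ways; the across-period shift dominates (126 vs 116 pm).
Te > Al: the two effects oppose for this pair; the down-group effect wins (136 vs 126 pm).
For reference (pm): O 63, Al 126, Se 116, Te 136.
So from smallest to largest: O < Se < Al < Te.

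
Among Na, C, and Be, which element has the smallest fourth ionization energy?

After 3 electrons have been removed, what remains? Na³⁺ is already 2 electrons into the core; C³⁺ still has 1 valence electron; Be³⁺ is already 1 electron into the core.
Pulling an electron out of a noble-gas core costs far more than removing a remaining valence electron, so Na and Be sit at the high end of IE_4.
Approximate IE_4 values (kJ/mol): Na 9543, C 6223, Be 21007.
So the fourth ionization energies run C < Na < Be.

C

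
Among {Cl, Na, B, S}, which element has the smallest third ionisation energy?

S

IE_3 is the cost of taking one more electron from the +2 cation: Cl²⁺ still has 5 valence electrons; Na²⁺ is already 1 electron into the core; B²⁺ still has 1 valence electron; S²⁺ still has 4 valence electrons.
Core electrons are held far more tightly than valence electrons, so Na tops the IE_3 order.
Valence configurations: Cl²⁺ [Ne]3s²3p³, B²⁺ [He]2s¹, S²⁺ [Ne]3s²3p².
Tabulated IE_3 (kJ/mol): Cl 3822, Na 6910, B 3660, S 3357.
Putting it together, IE_3: S < B < Cl < Na.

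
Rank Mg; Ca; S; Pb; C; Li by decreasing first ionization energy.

Li is in period 2, group 1; C is in period 2, group 14; Mg is in period 3, group 2; S is in period 3, group 16; Ca is in period 4, group 2; Pb is in period 6, group 14.
IE₁ increases left→right with effective nuclear charge and decreases top→bottom as the valence shell moves farther out.
Neither a single period nor a single group — weigh both effects.
Ca > Li: period and group pull opposite ways; the across-period shift dominates (590 vs 520 kJ/mol).
Pb > Ca: the two effects oppose for this pair; the across-period effect wins (716 vs 590 kJ/mol).
Mg > Pb: period and group pull opposite ways; the down-group shift dominates (738 vs 716 kJ/mol).
S > Mg: both are in period 3; the period trend gives S the larger value.
C > S: the two effects oppose for this pair; the down-group effect wins (1086 vs 1000 kJ/mol).
Approximate values (kJ/mol): Li 520, C 1086, Mg 738, S 1000, Ca 590, Pb 716.
So from highest to lowest: C > S > Mg > Pb > Ca > Li.

C > S > Mg > Pb > Ca > Li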